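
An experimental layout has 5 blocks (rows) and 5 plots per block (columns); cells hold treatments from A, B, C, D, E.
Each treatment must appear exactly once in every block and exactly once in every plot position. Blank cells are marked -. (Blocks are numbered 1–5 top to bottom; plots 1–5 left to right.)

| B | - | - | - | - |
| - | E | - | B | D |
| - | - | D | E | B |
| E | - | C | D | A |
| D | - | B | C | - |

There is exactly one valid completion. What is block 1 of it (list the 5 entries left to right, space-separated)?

B D E A C

Block 1, plot 4: block 1 has {B} and plot 4 has {B, C, D, E}, leaving only A.
Block 1, plot 3: block 1 has {A, B} and plot 3 has {B, C, D}, leaving only E.
Block 1, plot 5: block 1 has {A, B, E} and plot 5 has {A, B, D}, leaving only C.
Block 1, plot 2: block 1 has {A, B, C, E} and plot 2 has {E}, leaving only D.
So block 1 reads: B D E A C.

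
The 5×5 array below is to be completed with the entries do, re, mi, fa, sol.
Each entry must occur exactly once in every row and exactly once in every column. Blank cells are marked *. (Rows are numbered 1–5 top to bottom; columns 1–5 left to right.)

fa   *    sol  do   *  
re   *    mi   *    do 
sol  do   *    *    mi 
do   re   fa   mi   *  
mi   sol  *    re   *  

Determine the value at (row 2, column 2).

fa

Row 2 already has {do, re, mi} and column 2 already has {do, re, sol}, so row 2, column 2 must be fa.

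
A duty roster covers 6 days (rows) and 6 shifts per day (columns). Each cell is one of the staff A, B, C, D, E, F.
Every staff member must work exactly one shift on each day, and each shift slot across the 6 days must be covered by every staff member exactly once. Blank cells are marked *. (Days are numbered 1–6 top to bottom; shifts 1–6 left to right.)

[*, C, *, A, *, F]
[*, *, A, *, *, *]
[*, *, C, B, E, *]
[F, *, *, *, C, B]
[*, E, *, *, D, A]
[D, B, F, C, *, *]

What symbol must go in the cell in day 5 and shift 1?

Day 1, shift 5: day 1 has {A, C, F} and shift 5 has {C, D, E}, leaving only B.
Day 1, shift 1: day 1 has {A, B, C, F} and shift 1 has {D, F}, leaving only E.
Day 1, shift 3: day 1 has {A, B, C, E, F} and shift 3 has {A, C, F}, leaving only D.
Day 2, shift 5: day 2 has {A} and shift 5 has {B, C, D, E}, leaving only F.
Day 2, shift 2: day 2 has {A, F} and shift 2 has {B, C, E}, leaving only D.
Day 2, shift 4: day 2 has {A, D, F} and shift 4 has {A, B, C}, leaving only E.
Day 2, shift 6: day 2 has {A, D, E, F} and shift 6 has {A, B, F}, leaving only C.
Day 2, shift 1: day 2 has {A, C, D, E, F} and shift 1 has {D, E, F}, leaving only B.
Day 5 already has {A, D, E} and shift 1 already has {B, D, E, F}, so day 5, shift 1 must be C.

C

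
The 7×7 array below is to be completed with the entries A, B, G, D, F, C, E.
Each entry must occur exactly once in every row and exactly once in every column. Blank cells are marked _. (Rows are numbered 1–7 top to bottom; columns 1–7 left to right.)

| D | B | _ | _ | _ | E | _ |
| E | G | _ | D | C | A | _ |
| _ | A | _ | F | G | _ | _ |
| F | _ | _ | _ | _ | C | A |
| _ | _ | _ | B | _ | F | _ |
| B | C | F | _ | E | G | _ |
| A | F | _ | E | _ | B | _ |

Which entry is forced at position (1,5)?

F

Row 2, column 3: row 2 has {A, G, D, C, E} and column 3 has {F}, leaving only B.
Row 2, column 7: row 2 has {A, B, G, D, C, E} and column 7 has {A}, leaving only F.
Row 3, column 1: row 3 has {A, G, F} and column 1 has {A, B, D, F, E}, leaving only C.
Row 3, column 6: row 3 has {A, G, F, C} and column 6 has {A, B, G, F, C, E}, leaving only D.
Row 3, column 3: row 3 has {A, G, D, F, C} and column 3 has {B, F}, leaving only E.
Row 3, column 7: row 3 has {A, G, D, F, C, E} and column 7 has {A, F}, leaving only B.
Row 4, column 4: row 4 has {A, F, C} and column 4 has {B, D, F, E}, leaving only G.
Row 4, column 3: row 4 has {A, G, F, C} and column 3 has {B, F, E}, leaving only D.
Row 4, column 2: row 4 has {A, G, D, F, C} and column 2 has {A, B, G, F, C}, leaving only E.
Row 4, column 5: row 4 has {A, G, D, F, C, E} and column 5 has {G, C, E}, leaving only B.
Row 5, column 1: row 5 has {B, F} and column 1 has {A, B, D, F, C, E}, leaving only G.
Row 5, column 2: row 5 has {B, G, F} and column 2 has {A, B, G, F, C, E}, leaving only D.
Row 5, column 5: row 5 has {B, G, D, F} and column 5 has {B, G, C, E}, leaving only A.
Row 1 already has {B, D, E} and column 5 already has {A, B, G, C, E}, so row 1, column 5 must be F.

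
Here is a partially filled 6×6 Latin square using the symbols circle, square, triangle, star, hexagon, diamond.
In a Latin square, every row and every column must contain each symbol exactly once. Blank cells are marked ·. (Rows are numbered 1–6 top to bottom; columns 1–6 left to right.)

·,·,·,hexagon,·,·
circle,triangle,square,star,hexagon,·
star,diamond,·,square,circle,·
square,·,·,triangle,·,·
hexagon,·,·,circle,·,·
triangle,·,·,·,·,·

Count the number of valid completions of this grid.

Row 1, column 1: eliminating its row and column leaves {diamond}.
Row 1, column 2: eliminating its row and column leaves {circle, square, star}.
Row 1, column 3: eliminating its row and column leaves {circle, triangle, star, diamond}.
Row 1, column 5: eliminating its row and column leaves {square, triangle, star, diamond}.
Row 1, column 6: eliminating its row and column leaves {circle, square, triangle, star, diamond}.
Row 2, column 6: eliminating its row and column leaves {diamond}.
Row 3, column 3: eliminating its row and column leaves {triangle, hexagon}.
Row 3, column 6: eliminating its row and column leaves {triangle, hexagon}.
Row 4, column 2: eliminating its row and column leaves {circle, star, hexagon}.
Row 4, column 3: eliminating its row and column leaves {circle, star, hexagon, diamond}.
Row 4, column 5: eliminating its row and column leaves {star, diamond}.
Row 4, column 6: eliminating its row and column leaves {circle, star, hexagon, diamond}.
Row 5, column 2: eliminating its row and column leaves {square, star}.
Row 5, column 3: eliminating its row and column leaves {triangle, star, diamond}.
Row 5, column 5: eliminating its row and column leaves {square, triangle, star, diamond}.
Row 5, column 6: eliminating its row and column leaves {square, triangle, star, diamond}.
Row 6, column 2: eliminating its row and column leaves {circle, square, star, hexagon}.
Row 6, column 3: eliminating its row and column leaves {circle, star, hexagon, diamond}.
Row 6, column 4: eliminating its row and column leaves {diamond}.
Row 6, column 5: eliminating its row and column leaves {square, star, diamond}.
Row 6, column 6: eliminating its row and column leaves {circle, square, star, hexagon, diamond}.
Enumerating the assignments across these blanks that avoid any row or column repeat gives 26 completions.

26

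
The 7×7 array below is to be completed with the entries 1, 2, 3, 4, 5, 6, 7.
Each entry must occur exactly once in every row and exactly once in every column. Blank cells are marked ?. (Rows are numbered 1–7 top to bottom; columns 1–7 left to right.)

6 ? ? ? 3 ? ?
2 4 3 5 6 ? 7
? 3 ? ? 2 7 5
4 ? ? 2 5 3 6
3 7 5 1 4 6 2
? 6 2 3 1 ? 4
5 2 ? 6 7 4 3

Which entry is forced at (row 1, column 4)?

Row 1, column 7: row 1 has {3, 6} and column 7 has {2, 3, 4, 5, 6, 7}, leaving only 1.
Row 1, column 2: row 1 has {1, 3, 6} and column 2 has {2, 3, 4, 6, 7}, leaving only 5.
Row 1, column 6: row 1 has {1, 3, 5, 6} and column 6 has {3, 4, 6, 7}, leaving only 2.
Row 2, column 6: row 2 has {2, 3, 4, 5, 6, 7} and column 6 has {2, 3, 4, 6, 7}, leaving only 1.
Row 3, column 1: row 3 has {2, 3, 5, 7} and column 1 has {2, 3, 4, 5, 6}, leaving only 1.
Row 3, column 4: row 3 has {1, 2, 3, 5, 7} and column 4 has {1, 2, 3, 5, 6}, leaving only 4.
Row 1 already has {1, 2, 3, 5, 6} and column 4 already has {1, 2, 3, 4, 5, 6}, so row 1, column 4 must be 7.

7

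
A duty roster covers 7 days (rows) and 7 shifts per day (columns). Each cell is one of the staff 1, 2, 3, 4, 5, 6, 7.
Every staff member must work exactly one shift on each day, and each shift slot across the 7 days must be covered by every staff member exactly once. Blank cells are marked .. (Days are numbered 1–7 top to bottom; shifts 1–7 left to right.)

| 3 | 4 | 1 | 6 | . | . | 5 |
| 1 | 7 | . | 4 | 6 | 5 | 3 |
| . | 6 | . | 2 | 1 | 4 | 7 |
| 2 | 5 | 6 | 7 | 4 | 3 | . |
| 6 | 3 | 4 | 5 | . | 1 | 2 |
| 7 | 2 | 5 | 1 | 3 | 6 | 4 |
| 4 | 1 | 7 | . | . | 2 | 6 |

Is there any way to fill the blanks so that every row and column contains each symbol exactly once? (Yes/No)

No day or shift among the givens repeats a symbol, and propagating forced cells runs into no contradiction.
One valid completion exists (for instance, 3 4 1 6 2 7 5 / 1 7 2 4 6 5 3 / 5 6 3 2 1 4 7 / 2 5 6 7 4 3 1 / 6 3 4 5 7 1 2 / 7 2 5 1 3 6 4 / 4 1 7 3 5 2 6).

Yes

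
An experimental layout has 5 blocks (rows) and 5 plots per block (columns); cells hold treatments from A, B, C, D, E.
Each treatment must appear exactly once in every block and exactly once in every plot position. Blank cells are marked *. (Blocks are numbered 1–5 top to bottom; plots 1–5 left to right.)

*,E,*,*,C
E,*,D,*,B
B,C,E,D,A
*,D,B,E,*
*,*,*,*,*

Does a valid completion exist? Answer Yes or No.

No

Block 4, plot 5: block 4 together with plot 5 already contain {A, B, C, D, E} — every symbol — so nothing can go there. The grid has no valid completion.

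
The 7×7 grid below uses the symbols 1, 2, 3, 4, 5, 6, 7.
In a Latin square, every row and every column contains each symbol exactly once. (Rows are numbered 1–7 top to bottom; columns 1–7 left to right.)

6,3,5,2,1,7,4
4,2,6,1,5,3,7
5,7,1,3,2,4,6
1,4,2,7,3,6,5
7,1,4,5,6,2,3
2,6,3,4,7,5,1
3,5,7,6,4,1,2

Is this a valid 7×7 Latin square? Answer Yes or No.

Each row is a permutation of the 7 symbols, and so is each column.

Yes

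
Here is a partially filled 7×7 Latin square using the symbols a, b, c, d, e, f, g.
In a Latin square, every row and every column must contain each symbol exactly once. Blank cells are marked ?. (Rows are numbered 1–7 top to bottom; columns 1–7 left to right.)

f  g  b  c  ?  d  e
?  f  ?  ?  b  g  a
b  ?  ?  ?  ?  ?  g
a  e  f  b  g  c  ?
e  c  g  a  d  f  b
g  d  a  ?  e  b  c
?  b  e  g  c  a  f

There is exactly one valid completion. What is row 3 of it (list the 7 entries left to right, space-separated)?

b a c d f e g

Row 3, column 2: row 3 has {b, g} and column 2 has {b, c, d, e, f, g}, leaving only a.
Row 3, column 5: row 3 has {a, b, g} and column 5 has {b, c, d, e, g}, leaving only f.
Row 3, column 6: row 3 has {a, b, f, g} and column 6 has {a, b, c, d, f, g}, leaving only e.
Row 3, column 4: row 3 has {a, b, e, f, g} and column 4 has {a, b, c, g}, leaving only d.
Row 3, column 3: row 3 has {a, b, d, e, f, g} and column 3 has {a, b, e, f, g}, leaving only c.
So row 3 reads: b a c d f e g.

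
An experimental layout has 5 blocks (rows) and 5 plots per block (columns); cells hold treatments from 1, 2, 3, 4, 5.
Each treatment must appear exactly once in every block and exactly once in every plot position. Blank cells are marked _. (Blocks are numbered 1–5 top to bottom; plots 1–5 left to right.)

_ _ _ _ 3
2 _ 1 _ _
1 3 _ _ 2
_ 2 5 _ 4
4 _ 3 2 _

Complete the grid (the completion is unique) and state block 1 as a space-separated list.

Block 1, plot 1: block 1 has {3} and plot 1 has {1, 2, 4}, leaving only 5.
Block 2, plot 5: block 2 has {1, 2} and plot 5 has {2, 3, 4}, leaving only 5.
Block 2, plot 2: block 2 has {1, 2, 5} and plot 2 has {2, 3}, leaving only 4.
Block 1, plot 2: block 1 has {3, 5} and plot 2 has {2, 3, 4}, leaving only 1.
Block 1, plot 4: block 1 has {1, 3, 5} and plot 4 has {2}, leaving only 4.
Block 1, plot 3: block 1 has {1, 3, 4, 5} and plot 3 has {1, 3, 5}, leaving only 2.
So block 1 reads: 5 1 2 4 3.

5 1 2 4 3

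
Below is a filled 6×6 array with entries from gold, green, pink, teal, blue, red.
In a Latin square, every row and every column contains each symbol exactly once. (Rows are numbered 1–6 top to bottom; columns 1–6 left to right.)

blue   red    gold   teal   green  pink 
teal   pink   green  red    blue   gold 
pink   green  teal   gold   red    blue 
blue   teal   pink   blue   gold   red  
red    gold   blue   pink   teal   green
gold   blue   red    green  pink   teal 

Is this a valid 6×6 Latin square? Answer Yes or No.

Row 4 contains blue twice (at columns 1 and 4), so it is not a permutation.

No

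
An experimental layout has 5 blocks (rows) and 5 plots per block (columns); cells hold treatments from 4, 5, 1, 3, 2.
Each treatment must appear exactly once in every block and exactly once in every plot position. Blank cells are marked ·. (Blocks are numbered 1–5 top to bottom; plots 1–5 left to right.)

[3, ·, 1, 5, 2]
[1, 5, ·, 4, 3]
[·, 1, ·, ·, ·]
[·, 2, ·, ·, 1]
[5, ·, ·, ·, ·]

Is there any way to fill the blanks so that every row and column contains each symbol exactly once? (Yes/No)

No

Block 1, plot 2: block 1 has {5, 1, 3, 2} and plot 2 has {5, 1, 2}, so it must be 4.
Block 2, plot 3: block 2 has {4, 5, 1, 3} and plot 3 has {1}, so it must be 2.
Block 4, plot 1: block 4 has {1, 2} and plot 1 has {5, 1, 3}, so it must be 4.
Block 3, plot 1: block 3 has {1} and plot 1 has {4, 5, 1, 3}, so it must be 2.
Block 3, plot 4: block 3 has {1, 2} and plot 4 has {4, 5}, so it must be 3.
Now block 4, plot 4: block 4 together with plot 4 already contain {4, 5, 1, 3, 2} — every symbol — so nothing can go there. The grid has no valid completion.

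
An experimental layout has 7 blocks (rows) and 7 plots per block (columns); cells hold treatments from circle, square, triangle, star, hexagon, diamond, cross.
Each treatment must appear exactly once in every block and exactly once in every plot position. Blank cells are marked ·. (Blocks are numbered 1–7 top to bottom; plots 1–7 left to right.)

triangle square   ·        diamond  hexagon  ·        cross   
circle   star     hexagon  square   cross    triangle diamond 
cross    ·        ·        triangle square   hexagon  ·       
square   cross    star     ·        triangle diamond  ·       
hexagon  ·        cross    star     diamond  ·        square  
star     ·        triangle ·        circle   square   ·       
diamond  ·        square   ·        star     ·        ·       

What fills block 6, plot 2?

diamond

Block 1, plot 3: block 1 has {square, triangle, hexagon, diamond, cross} and plot 3 has {square, triangle, star, hexagon, cross}, leaving only circle.
Block 1, plot 6: block 1 has {circle, square, triangle, hexagon, diamond, cross} and plot 6 has {square, triangle, hexagon, diamond}, leaving only star.
Block 3, plot 3: block 3 has {square, triangle, hexagon, cross} and plot 3 has {circle, square, triangle, star, hexagon, cross}, leaving only diamond.
Block 3, plot 2: block 3 has {square, triangle, hexagon, diamond, cross} and plot 2 has {square, star, cross}, leaving only circle.
Block 3, plot 7: block 3 has {circle, square, triangle, hexagon, diamond, cross} and plot 7 has {square, diamond, cross}, leaving only star.
Block 5, plot 2: block 5 has {square, star, hexagon, diamond, cross} and plot 2 has {circle, square, star, cross}, leaving only triangle.
Block 5, plot 6: block 5 has {square, triangle, star, hexagon, diamond, cross} and plot 6 has {square, triangle, star, hexagon, diamond}, leaving only circle.
Block 6, plot 7: block 6 has {circle, square, triangle, star} and plot 7 has {square, star, diamond, cross}, leaving only hexagon.
Block 6 already has {circle, square, triangle, star, hexagon} and plot 2 already has {circle, square, triangle, star, cross}, so block 6, plot 2 must be diamond.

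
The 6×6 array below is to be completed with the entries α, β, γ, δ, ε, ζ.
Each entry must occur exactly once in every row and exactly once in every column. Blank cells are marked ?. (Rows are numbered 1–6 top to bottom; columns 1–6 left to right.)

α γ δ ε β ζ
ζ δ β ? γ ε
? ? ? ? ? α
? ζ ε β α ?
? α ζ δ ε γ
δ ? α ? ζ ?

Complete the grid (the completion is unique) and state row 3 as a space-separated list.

Row 3, column 3: row 3 has {α} and column 3 has {α, β, δ, ε, ζ}, leaving only γ.
Row 3, column 4: row 3 has {α, γ} and column 4 has {β, δ, ε}, leaving only ζ.
Row 3, column 5: row 3 has {α, γ, ζ} and column 5 has {α, β, γ, ε, ζ}, leaving only δ.
Row 2, column 4: row 2 has {β, γ, δ, ε, ζ} and column 4 has {β, δ, ε, ζ}, leaving only α.
Row 4, column 1: row 4 has {α, β, ε, ζ} and column 1 has {α, δ, ζ}, leaving only γ.
Row 4, column 6: row 4 has {α, β, γ, ε, ζ} and column 6 has {α, γ, ε, ζ}, leaving only δ.
Row 5, column 1: row 5 has {α, γ, δ, ε, ζ} and column 1 has {α, γ, δ, ζ}, leaving only β.
Row 3, column 1: row 3 has {α, γ, δ, ζ} and column 1 has {α, β, γ, δ, ζ}, leaving only ε.
Row 3, column 2: row 3 has {α, γ, δ, ε, ζ} and column 2 has {α, γ, δ, ζ}, leaving only β.
So row 3 reads: ε β γ ζ δ α.

ε β γ ζ δ α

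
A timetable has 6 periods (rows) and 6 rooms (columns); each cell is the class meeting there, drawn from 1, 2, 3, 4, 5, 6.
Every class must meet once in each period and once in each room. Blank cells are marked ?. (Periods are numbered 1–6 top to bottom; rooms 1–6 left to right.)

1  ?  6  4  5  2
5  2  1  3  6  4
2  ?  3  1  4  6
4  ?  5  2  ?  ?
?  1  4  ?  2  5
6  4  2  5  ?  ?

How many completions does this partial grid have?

2

Period 1, room 2: eliminating its period and room leaves {3}.
Period 3, room 2: eliminating its period and room leaves {5}.
Period 4, room 2: eliminating its period and room leaves {3, 6}.
Period 4, room 5: eliminating its period and room leaves {1, 3}.
Period 4, room 6: eliminating its period and room leaves {1, 3}.
Period 5, room 1: eliminating its period and room leaves {3}.
Period 5, room 4: eliminating its period and room leaves {6}.
Period 6, room 5: eliminating its period and room leaves {1, 3}.
Period 6, room 6: eliminating its period and room leaves {1, 3}.
Enumerating the assignments across these blanks that avoid any period or room repeat gives 2 completions.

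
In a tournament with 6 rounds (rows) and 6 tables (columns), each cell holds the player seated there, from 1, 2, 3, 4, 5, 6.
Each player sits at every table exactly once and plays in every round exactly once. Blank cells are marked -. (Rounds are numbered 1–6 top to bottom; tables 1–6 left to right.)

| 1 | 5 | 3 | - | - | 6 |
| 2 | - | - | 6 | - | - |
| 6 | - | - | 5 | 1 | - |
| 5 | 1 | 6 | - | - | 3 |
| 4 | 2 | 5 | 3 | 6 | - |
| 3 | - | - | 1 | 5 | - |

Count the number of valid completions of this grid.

Round 1, table 4: eliminating its round and table leaves {2, 4}.
Round 1, table 5: eliminating its round and table leaves {2, 4}.
Round 2, table 2: eliminating its round and table leaves {3, 4}.
Round 2, table 3: eliminating its round and table leaves {1, 4}.
Round 2, table 5: eliminating its round and table leaves {3, 4}.
Round 2, table 6: eliminating its round and table leaves {1, 4, 5}.
Round 3, table 2: eliminating its round and table leaves {3, 4}.
Round 3, table 3: eliminating its round and table leaves {2, 4}.
Round 3, table 6: eliminating its round and table leaves {2, 4}.
Round 4, table 4: eliminating its round and table leaves {2, 4}.
Round 4, table 5: eliminating its round and table leaves {2, 4}.
Round 5, table 6: eliminating its round and table leaves {1}.
Round 6, table 2: eliminating its round and table leaves {4, 6}.
Round 6, table 3: eliminating its round and table leaves {2, 4}.
Round 6, table 6: eliminating its round and table leaves {2, 4}.
Enumerating the assignments across these blanks that avoid any round or table repeat gives 4 completions.

4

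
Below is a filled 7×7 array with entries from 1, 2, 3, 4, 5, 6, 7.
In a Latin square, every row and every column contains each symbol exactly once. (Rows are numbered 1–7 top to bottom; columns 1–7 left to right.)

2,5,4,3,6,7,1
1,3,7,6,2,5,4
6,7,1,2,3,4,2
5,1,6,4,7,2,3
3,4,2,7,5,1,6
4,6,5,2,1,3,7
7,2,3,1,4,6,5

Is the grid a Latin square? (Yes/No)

Row 3 contains 2 twice (at columns 4 and 7), so it is not a permutation.

No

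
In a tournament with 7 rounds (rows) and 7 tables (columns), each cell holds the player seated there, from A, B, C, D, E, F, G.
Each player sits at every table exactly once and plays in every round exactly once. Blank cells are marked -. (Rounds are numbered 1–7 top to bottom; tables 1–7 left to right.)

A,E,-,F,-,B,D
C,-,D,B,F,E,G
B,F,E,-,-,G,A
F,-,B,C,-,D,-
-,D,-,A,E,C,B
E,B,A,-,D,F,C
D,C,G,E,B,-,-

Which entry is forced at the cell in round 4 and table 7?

Round 4 already has {B, C, D, F} and table 7 already has {A, B, C, D, G}, so round 4, table 7 must be E.

E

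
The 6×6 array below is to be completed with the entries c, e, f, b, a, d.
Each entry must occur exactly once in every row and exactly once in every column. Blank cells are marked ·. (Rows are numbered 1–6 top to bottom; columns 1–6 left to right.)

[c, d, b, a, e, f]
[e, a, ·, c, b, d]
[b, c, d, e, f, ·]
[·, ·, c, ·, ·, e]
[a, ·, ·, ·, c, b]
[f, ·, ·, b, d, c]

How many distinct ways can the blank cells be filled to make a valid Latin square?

Row 2, column 3: eliminating its row and column leaves {f}.
Row 3, column 6: eliminating its row and column leaves {a}.
Row 4, column 1: eliminating its row and column leaves {d}.
Row 4, column 2: eliminating its row and column leaves {f, b}.
Row 4, column 4: eliminating its row and column leaves {f, d}.
Row 4, column 5: eliminating its row and column leaves {a}.
Row 5, column 2: eliminating its row and column leaves {e, f}.
Row 5, column 3: eliminating its row and column leaves {e, f}.
Row 5, column 4: eliminating its row and column leaves {f, d}.
Row 6, column 2: eliminating its row and column leaves {e}.
Row 6, column 3: eliminating its row and column leaves {e, a}.
Only one assignment across all blanks avoids any row or column repeat, giving 1 completion.

1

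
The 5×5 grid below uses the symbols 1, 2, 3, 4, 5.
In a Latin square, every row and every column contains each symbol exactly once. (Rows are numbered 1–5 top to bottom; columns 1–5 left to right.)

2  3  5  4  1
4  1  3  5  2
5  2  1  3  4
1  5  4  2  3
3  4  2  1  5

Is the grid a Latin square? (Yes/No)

Each row is a permutation of the 5 symbols, and so is each column.

Yes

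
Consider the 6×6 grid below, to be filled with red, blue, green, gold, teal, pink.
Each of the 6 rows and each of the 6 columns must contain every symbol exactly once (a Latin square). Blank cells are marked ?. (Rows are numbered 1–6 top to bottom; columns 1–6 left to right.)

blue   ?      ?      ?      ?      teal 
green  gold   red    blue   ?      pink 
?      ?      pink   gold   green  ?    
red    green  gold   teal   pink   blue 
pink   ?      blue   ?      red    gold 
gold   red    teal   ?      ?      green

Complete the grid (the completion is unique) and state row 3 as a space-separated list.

teal blue pink gold green red

Row 3, column 1: row 3 has {green, gold, pink} and column 1 has {red, blue, green, gold, pink}, leaving only teal.
Row 3, column 2: row 3 has {green, gold, teal, pink} and column 2 has {red, green, gold}, leaving only blue.
Row 3, column 6: row 3 has {blue, green, gold, teal, pink} and column 6 has {blue, green, gold, teal, pink}, leaving only red.
So row 3 reads: teal blue pink gold green red.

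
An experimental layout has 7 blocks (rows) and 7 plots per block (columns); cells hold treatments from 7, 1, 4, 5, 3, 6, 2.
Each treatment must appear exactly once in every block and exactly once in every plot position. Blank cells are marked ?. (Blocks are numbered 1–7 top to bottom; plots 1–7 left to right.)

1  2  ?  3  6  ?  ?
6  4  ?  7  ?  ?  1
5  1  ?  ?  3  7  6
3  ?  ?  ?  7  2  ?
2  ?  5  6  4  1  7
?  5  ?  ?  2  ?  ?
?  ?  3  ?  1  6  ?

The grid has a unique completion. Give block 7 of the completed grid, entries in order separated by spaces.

Block 7, plot 2: block 7 has {1, 3, 6} and plot 2 has {1, 4, 5, 2}, leaving only 7.
Block 7, plot 1: block 7 has {7, 1, 3, 6} and plot 1 has {1, 5, 3, 6, 2}, leaving only 4.
Block 2, plot 3: block 2 has {7, 1, 4, 6} and plot 3 has {5, 3}, leaving only 2.
Block 2, plot 5: block 2 has {7, 1, 4, 6, 2} and plot 5 has {7, 1, 4, 3, 6, 2}, leaving only 5.
Block 2, plot 6: block 2 has {7, 1, 4, 5, 6, 2} and plot 6 has {7, 1, 6, 2}, leaving only 3.
Block 3, plot 3: block 3 has {7, 1, 5, 3, 6} and plot 3 has {5, 3, 2}, leaving only 4.
Block 1, plot 3: block 1 has {1, 3, 6, 2} and plot 3 has {4, 5, 3, 2}, leaving only 7.
Block 3, plot 4: block 3 has {7, 1, 4, 5, 3, 6} and plot 4 has {7, 3, 6}, leaving only 2.
Block 7, plot 4: block 7 has {7, 1, 4, 3, 6} and plot 4 has {7, 3, 6, 2}, leaving only 5.
Block 7, plot 7: block 7 has {7, 1, 4, 5, 3, 6} and plot 7 has {7, 1, 6}, leaving only 2.
So block 7 reads: 4 7 3 5 1 6 2.

4 7 3 5 1 6 2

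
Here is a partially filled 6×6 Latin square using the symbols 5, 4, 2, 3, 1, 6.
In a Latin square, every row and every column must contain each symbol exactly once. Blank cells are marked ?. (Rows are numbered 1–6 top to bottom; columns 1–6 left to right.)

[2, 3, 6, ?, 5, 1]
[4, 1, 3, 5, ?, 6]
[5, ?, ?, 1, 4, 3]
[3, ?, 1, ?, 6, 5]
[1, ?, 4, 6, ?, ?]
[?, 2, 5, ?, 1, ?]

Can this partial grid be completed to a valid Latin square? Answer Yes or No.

No row or column among the givens repeats a symbol, and propagating forced cells runs into no contradiction.
One valid completion exists (for instance, 2 3 6 4 5 1 / 4 1 3 5 2 6 / 5 6 2 1 4 3 / 3 4 1 2 6 5 / 1 5 4 6 3 2 / 6 2 5 3 1 4).

Yes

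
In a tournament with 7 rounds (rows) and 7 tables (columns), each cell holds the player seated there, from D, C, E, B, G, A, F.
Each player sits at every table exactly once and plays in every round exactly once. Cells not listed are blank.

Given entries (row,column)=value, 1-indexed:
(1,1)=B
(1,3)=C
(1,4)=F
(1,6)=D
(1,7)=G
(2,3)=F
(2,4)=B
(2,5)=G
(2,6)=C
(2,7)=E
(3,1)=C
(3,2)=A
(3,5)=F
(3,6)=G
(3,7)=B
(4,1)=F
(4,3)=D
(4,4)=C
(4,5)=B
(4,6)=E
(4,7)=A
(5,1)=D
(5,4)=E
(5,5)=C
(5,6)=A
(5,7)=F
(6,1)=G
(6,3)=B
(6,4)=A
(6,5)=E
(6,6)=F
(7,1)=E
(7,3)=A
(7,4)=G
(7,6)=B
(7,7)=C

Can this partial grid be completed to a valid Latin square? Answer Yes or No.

No round or table among the givens repeats a symbol, and propagating forced cells runs into no contradiction.
One valid completion exists (for instance, B E C F A D G / A D F B G C E / C A E D F G B / F G D C B E A / D B G E C A F / G C B A E F D / E F A G D B C).

Yes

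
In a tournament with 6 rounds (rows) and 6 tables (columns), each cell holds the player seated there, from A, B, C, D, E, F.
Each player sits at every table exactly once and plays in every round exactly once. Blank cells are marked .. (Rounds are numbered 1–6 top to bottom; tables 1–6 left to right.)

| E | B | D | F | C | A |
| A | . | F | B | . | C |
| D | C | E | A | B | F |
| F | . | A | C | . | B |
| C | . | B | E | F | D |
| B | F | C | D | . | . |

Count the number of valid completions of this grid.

Round 2, table 2: eliminating its round and table leaves {D, E}.
Round 2, table 5: eliminating its round and table leaves {D, E}.
Round 4, table 2: eliminating its round and table leaves {D, E}.
Round 4, table 5: eliminating its round and table leaves {D, E}.
Round 5, table 2: eliminating its round and table leaves {A}.
Round 6, table 5: eliminating its round and table leaves {A, E}.
Round 6, table 6: eliminating its round and table leaves {E}.
Enumerating the assignments across these blanks that avoid any round or table repeat gives 2 completions.

2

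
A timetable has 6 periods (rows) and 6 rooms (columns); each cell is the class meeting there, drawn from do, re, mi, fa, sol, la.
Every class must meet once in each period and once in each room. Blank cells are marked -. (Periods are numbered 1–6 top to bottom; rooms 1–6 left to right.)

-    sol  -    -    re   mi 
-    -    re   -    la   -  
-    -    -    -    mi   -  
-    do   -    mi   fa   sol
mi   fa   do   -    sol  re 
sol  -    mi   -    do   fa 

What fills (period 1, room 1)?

Period 2, room 2: period 2 has {re, la} and room 2 has {do, fa, sol}, leaving only mi.
Period 2, room 6: period 2 has {re, mi, la} and room 6 has {re, mi, fa, sol}, leaving only do.
Period 2, room 1: period 2 has {do, re, mi, la} and room 1 has {mi, sol}, leaving only fa.
Period 2, room 4: period 2 has {do, re, mi, fa, la} and room 4 has {mi}, leaving only sol.
Period 3, room 6: period 3 has {mi} and room 6 has {do, re, mi, fa, sol}, leaving only la.
Period 3, room 2: period 3 has {mi, la} and room 2 has {do, mi, fa, sol}, leaving only re.
Period 3, room 1: period 3 has {re, mi, la} and room 1 has {mi, fa, sol}, leaving only do.
Period 1 already has {re, mi, sol} and room 1 already has {do, mi, fa, sol}, so period 1, room 1 must be la.

la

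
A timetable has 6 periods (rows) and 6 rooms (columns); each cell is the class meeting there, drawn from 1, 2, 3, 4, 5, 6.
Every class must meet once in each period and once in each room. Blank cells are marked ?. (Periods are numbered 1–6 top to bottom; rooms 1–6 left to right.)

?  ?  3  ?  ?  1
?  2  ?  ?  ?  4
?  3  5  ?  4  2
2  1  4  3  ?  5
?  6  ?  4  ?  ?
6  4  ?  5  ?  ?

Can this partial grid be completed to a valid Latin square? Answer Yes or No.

Period 1, room 2: period 1 has {1, 3} and room 2 has {1, 2, 3, 4, 6}, so it must be 5.
Period 1, room 1: period 1 has {1, 3, 5} and room 1 has {2, 6}, so it must be 4.
Period 3, room 1: period 3 has {2, 3, 4, 5} and room 1 has {2, 4, 6}, so it must be 1.
Period 3, room 4: period 3 has {1, 2, 3, 4, 5} and room 4 has {3, 4, 5}, so it must be 6.
Period 1, room 4: period 1 has {1, 3, 4, 5} and room 4 has {3, 4, 5, 6}, so it must be 2.
Period 1, room 5: period 1 has {1, 2, 3, 4, 5} and room 5 has {4}, so it must be 6.
Now period 4, room 5: period 4 together with room 5 already contain {1, 2, 3, 4, 5, 6} — every symbol — so nothing can go there. The grid has no valid completion.

No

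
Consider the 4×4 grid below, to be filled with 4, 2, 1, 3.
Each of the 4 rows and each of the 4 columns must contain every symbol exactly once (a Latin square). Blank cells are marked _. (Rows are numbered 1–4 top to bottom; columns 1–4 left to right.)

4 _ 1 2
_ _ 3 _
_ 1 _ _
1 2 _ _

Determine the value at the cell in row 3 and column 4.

Row 1, column 2: row 1 has {4, 2, 1} and column 2 has {2, 1}, leaving only 3.
Row 2, column 1: row 2 has {3} and column 1 has {4, 1}, leaving only 2.
Row 2, column 2: row 2 has {2, 3} and column 2 has {2, 1, 3}, leaving only 4.
Row 2, column 4: row 2 has {4, 2, 3} and column 4 has {2}, leaving only 1.
Row 3, column 1: row 3 has {1} and column 1 has {4, 2, 1}, leaving only 3.
Row 3 already has {1, 3} and column 4 already has {2, 1}, so row 3, column 4 must be 4.

4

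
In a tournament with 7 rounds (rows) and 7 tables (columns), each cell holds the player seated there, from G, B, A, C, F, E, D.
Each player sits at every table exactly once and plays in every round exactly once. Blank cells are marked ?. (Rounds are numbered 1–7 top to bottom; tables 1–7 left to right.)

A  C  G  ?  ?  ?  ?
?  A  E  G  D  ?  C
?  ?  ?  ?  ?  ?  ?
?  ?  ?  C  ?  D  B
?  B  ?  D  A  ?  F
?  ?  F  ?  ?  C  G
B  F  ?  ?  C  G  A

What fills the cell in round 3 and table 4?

F

Round 2, table 1: round 2 has {G, A, C, E, D} and table 1 has {B, A}, leaving only F.
Round 2, table 6: round 2 has {G, A, C, F, E, D} and table 6 has {G, C, D}, leaving only B.
Round 4, table 3: round 4 has {B, C, D} and table 3 has {G, F, E}, leaving only A.
Round 5, table 3: round 5 has {B, A, F, D} and table 3 has {G, A, F, E}, leaving only C.
Round 5, table 6: round 5 has {B, A, C, F, D} and table 6 has {G, B, C, D}, leaving only E.
Round 1, table 6: round 1 has {G, A, C} and table 6 has {G, B, C, E, D}, leaving only F.
Round 3, table 6: round 3 has {} and table 6 has {G, B, C, F, E, D}, leaving only A.
Round 5, table 1: round 5 has {B, A, C, F, E, D} and table 1 has {B, A, F}, leaving only G.
Round 4, table 1: round 4 has {B, A, C, D} and table 1 has {G, B, A, F}, leaving only E.
Round 4, table 2: round 4 has {B, A, C, E, D} and table 2 has {B, A, C, F}, leaving only G.
Round 4, table 5: round 4 has {G, B, A, C, E, D} and table 5 has {A, C, D}, leaving only F.
Round 6, table 1: round 6 has {G, C, F} and table 1 has {G, B, A, F, E}, leaving only D.
Round 3, table 1: round 3 has {A} and table 1 has {G, B, A, F, E, D}, leaving only C.
Round 6, table 2: round 6 has {G, C, F, D} and table 2 has {G, B, A, C, F}, leaving only E.
Round 3, table 2: round 3 has {A, C} and table 2 has {G, B, A, C, F, E}, leaving only D.
Round 3, table 3: round 3 has {A, C, D} and table 3 has {G, A, C, F, E}, leaving only B.
Round 3, table 7: round 3 has {B, A, C, D} and table 7 has {G, B, A, C, F}, leaving only E.
Round 3 already has {B, A, C, E, D} and table 4 already has {G, C, D}, so round 3, table 4 must be F.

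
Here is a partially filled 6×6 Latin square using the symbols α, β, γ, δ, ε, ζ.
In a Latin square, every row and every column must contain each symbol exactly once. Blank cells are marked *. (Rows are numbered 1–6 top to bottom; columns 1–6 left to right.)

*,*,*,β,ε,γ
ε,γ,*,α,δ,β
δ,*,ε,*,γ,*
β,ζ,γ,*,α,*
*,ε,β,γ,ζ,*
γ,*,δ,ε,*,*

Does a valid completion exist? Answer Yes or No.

Yes

No row or column among the givens repeats a symbol, and propagating forced cells runs into no contradiction.
One valid completion exists (for instance, ζ δ α β ε γ / ε γ ζ α δ β / δ β ε ζ γ α / β ζ γ δ α ε / α ε β γ ζ δ / γ α δ ε β ζ).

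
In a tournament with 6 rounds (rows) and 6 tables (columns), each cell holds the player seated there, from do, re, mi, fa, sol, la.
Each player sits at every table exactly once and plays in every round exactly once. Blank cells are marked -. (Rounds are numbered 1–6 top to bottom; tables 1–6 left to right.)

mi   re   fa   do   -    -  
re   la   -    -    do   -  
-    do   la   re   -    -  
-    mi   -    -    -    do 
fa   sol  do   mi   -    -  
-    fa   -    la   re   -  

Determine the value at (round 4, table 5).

Round 3, table 1: round 3 has {do, re, la} and table 1 has {re, mi, fa}, leaving only sol.
Round 4, table 1: round 4 has {do, mi} and table 1 has {re, mi, fa, sol}, leaving only la.
Round 5, table 5: round 5 has {do, mi, fa, sol} and table 5 has {do, re}, leaving only la.
Round 1, table 5: round 1 has {do, re, mi, fa} and table 5 has {do, re, la}, leaving only sol.
Round 4 already has {do, mi, la} and table 5 already has {do, re, sol, la}, so round 4, table 5 must be fa.

fa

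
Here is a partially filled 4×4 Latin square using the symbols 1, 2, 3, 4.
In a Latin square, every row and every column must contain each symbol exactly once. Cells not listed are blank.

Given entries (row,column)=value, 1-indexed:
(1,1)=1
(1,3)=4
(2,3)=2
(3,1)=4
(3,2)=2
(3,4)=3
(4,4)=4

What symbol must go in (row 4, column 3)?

Row 1, column 2: row 1 has {1, 4} and column 2 has {2}, leaving only 3.
Row 1, column 4: row 1 has {1, 3, 4} and column 4 has {3, 4}, leaving only 2.
Row 2, column 1: row 2 has {2} and column 1 has {1, 4}, leaving only 3.
Row 2, column 4: row 2 has {2, 3} and column 4 has {2, 3, 4}, leaving only 1.
Row 2, column 2: row 2 has {1, 2, 3} and column 2 has {2, 3}, leaving only 4.
Row 3, column 3: row 3 has {2, 3, 4} and column 3 has {2, 4}, leaving only 1.
Row 4 already has {4} and column 3 already has {1, 2, 4}, so row 4, column 3 must be 3.

3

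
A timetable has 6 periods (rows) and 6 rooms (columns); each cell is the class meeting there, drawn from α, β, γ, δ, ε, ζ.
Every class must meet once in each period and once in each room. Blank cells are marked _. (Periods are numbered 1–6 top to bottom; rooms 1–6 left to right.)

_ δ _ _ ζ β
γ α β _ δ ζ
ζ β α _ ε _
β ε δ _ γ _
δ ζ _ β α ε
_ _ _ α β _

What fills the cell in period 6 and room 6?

Period 2, room 4: period 2 has {α, β, γ, δ, ζ} and room 4 has {α, β}, leaving only ε.
Period 1, room 4: period 1 has {β, δ, ζ} and room 4 has {α, β, ε}, leaving only γ.
Period 1, room 3: period 1 has {β, γ, δ, ζ} and room 3 has {α, β, δ}, leaving only ε.
Period 1, room 1: period 1 has {β, γ, δ, ε, ζ} and room 1 has {β, γ, δ, ζ}, leaving only α.
Period 3, room 4: period 3 has {α, β, ε, ζ} and room 4 has {α, β, γ, ε}, leaving only δ.
Period 3, room 6: period 3 has {α, β, δ, ε, ζ} and room 6 has {β, ε, ζ}, leaving only γ.
Period 6 already has {α, β} and room 6 already has {β, γ, ε, ζ}, so period 6, room 6 must be δ.

δ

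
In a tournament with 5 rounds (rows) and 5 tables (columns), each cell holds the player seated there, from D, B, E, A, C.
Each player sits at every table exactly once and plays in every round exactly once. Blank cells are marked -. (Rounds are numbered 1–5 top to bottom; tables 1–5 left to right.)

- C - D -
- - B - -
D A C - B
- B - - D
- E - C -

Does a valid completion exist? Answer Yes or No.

Round 2, table 2: round 2 has {B} and table 2 has {B, E, A, C}, so it must be D.
Round 3, table 4: round 3 has {D, B, A, C} and table 4 has {D, C}, so it must be E.
Round 2, table 4: round 2 has {D, B} and table 4 has {D, E, C}, so it must be A.
Now round 4, table 4: round 4 together with table 4 already contain {D, B, E, A, C} — every symbol — so nothing can go there. The grid has no valid completion.

No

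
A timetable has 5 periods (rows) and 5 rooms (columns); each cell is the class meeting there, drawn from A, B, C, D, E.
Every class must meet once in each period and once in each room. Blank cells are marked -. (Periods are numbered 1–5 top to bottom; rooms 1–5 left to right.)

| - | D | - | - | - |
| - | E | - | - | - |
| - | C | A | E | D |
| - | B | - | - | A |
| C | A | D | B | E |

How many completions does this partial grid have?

Period 1, room 1: eliminating its period and room leaves {A, B, E}.
Period 1, room 3: eliminating its period and room leaves {B, C, E}.
Period 1, room 4: eliminating its period and room leaves {A, C}.
Period 1, room 5: eliminating its period and room leaves {B, C}.
Period 2, room 1: eliminating its period and room leaves {A, B, D}.
Period 2, room 3: eliminating its period and room leaves {B, C}.
Period 2, room 4: eliminating its period and room leaves {A, C, D}.
Period 2, room 5: eliminating its period and room leaves {B, C}.
Period 3, room 1: eliminating its period and room leaves {B}.
Period 4, room 1: eliminating its period and room leaves {D, E}.
Period 4, room 3: eliminating its period and room leaves {C, E}.
Period 4, room 4: eliminating its period and room leaves {C, D}.
Enumerating the assignments across these blanks that avoid any period or room repeat gives 3 completions.

3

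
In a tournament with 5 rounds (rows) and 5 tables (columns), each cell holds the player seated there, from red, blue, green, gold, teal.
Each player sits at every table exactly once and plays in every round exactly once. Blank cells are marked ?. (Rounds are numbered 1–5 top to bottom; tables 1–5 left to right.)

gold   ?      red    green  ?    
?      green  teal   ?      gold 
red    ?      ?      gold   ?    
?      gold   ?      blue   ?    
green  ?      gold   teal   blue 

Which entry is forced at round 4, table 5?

Round 1, table 5: round 1 has {red, green, gold} and table 5 has {blue, gold}, leaving only teal.
Round 1, table 2: round 1 has {red, green, gold, teal} and table 2 has {green, gold}, leaving only blue.
Round 2, table 1: round 2 has {green, gold, teal} and table 1 has {red, green, gold}, leaving only blue.
Round 2, table 4: round 2 has {blue, green, gold, teal} and table 4 has {blue, green, gold, teal}, leaving only red.
Round 3, table 2: round 3 has {red, gold} and table 2 has {blue, green, gold}, leaving only teal.
Round 3, table 5: round 3 has {red, gold, teal} and table 5 has {blue, gold, teal}, leaving only green.
Round 4 already has {blue, gold} and table 5 already has {blue, green, gold, teal}, so round 4, table 5 must be red.

red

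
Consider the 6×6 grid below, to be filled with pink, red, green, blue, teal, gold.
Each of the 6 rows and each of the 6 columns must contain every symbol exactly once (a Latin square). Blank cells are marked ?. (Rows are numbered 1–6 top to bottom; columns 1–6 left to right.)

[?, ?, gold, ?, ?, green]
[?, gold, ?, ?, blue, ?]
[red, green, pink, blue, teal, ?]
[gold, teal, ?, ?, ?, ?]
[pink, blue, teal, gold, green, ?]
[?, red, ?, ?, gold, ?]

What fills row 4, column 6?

blue

Row 1, column 2: row 1 has {green, gold} and column 2 has {red, green, blue, teal, gold}, leaving only pink.
Row 1, column 5: row 1 has {pink, green, gold} and column 5 has {green, blue, teal, gold}, leaving only red.
Row 1, column 4: row 1 has {pink, red, green, gold} and column 4 has {blue, gold}, leaving only teal.
Row 1, column 1: row 1 has {pink, red, green, teal, gold} and column 1 has {pink, red, gold}, leaving only blue.
Row 3, column 6: row 3 has {pink, red, green, blue, teal} and column 6 has {green}, leaving only gold.
Row 4, column 5: row 4 has {teal, gold} and column 5 has {red, green, blue, teal, gold}, leaving only pink.
Row 5, column 6: row 5 has {pink, green, blue, teal, gold} and column 6 has {green, gold}, leaving only red.
Row 4 already has {pink, teal, gold} and column 6 already has {red, green, gold}, so row 4, column 6 must be blue.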